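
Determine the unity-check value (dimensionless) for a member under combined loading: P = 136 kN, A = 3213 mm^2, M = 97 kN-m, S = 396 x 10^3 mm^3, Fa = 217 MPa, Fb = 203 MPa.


f_a = P / A = 136000.0 / 3213 = 42.328 MPa
f_b = M / S = 97000000.0 / 396000.0 = 244.9495 MPa
Ratio = f_a / Fa + f_b / Fb
= 42.328 / 217 + 244.9495 / 203
= 1.4017 (dimensionless)

1.4017 (dimensionless)


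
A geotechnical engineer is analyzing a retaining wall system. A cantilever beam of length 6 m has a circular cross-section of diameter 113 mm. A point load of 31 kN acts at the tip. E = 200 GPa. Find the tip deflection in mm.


I = pi * d^4 / 64 = pi * 113^4 / 64 = 8003568.62 mm^4
L = 6000.0 mm, P = 31000.0 N, E = 200000.0 MPa
delta = P * L^3 / (3 * E * I)
= 31000.0 * 6000.0^3 / (3 * 200000.0 * 8003568.62)
= 1394.378 mm

1394.378 mm


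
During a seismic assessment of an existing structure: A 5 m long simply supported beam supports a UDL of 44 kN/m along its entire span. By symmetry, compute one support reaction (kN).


Total load = w * L = 44 * 5 = 220 kN
By symmetry, each reaction R = total / 2 = 220 / 2 = 110.0 kN

110.0 kN


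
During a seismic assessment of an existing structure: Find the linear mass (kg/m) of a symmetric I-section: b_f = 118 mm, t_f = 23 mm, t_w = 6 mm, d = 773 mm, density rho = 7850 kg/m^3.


A_flanges = 2 * 118 * 23 = 5428 mm^2
A_web = (773 - 2 * 23) * 6 = 4362 mm^2
A_total = 5428 + 4362 = 9790 mm^2 = 0.009790 m^2
Weight = rho * A = 7850 * 0.009790 = 76.8515 kg/m

76.8515 kg/m


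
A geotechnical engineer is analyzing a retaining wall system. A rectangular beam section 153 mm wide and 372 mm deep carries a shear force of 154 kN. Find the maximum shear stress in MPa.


A = b * h = 153 * 372 = 56916 mm^2
V = 154 kN = 154000.0 N
tau_max = 1.5 * V / A = 1.5 * 154000.0 / 56916
= 4.0586 MPa

4.0586 MPa


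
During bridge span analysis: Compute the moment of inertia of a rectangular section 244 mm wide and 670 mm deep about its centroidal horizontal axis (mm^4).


I = b * h^3 / 12
= 244 * 670^3 / 12
= 244 * 300763000 / 12
= 6115514333.33 mm^4

6115514333.33 mm^4


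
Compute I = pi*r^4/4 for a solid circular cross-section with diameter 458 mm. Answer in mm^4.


r = d / 2 = 458 / 2 = 229.0 mm
I = pi * r^4 / 4 = pi * 229.0^4 / 4
= 2159890880.21 mm^4

2159890880.21 mm^4


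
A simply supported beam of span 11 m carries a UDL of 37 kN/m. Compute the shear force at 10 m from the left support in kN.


R_A = w * L / 2 = 37 * 11 / 2 = 203.5 kN
V(x) = R_A - w * x = 203.5 - 37 * 10
= -166.5 kN

-166.5 kN


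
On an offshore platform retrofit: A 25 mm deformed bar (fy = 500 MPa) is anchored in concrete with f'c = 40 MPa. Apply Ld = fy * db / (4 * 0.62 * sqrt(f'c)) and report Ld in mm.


Ld = (fy * db) / (4 * 0.62 * sqrt(f'c))
= (500 * 25) / (4 * 0.62 * sqrt(40))
= 12500 / 15.6849
= 796.94 mm

796.94 mm


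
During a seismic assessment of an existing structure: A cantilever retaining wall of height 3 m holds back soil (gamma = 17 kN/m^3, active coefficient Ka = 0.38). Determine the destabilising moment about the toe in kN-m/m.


Pa = 0.5 * Ka * gamma * H^2
= 0.5 * 0.38 * 17 * 3^2
= 29.07 kN/m
Arm = H / 3 = 3 / 3 = 1.0 m
Mo = Pa * arm = Pa * H / 3 = 29.07 * 3 / 3 = 29.07 kN-m/m

29.07 kN-m/m


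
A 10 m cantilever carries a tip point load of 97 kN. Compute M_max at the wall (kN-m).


For a cantilever with a point load at the free end:
M_max = P * L = 97 * 10 = 970 kN-m

970 kN-m


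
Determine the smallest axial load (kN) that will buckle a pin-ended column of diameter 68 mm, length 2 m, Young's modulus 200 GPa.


I = pi * d^4 / 64 = 1049555.84 mm^4
L = 2000.0 mm
P_cr = pi^2 * E * I / L^2
= 9.8696 * 200000.0 * 1049555.84 / 2000.0^2
= 517935.05 N = 517.935 kN

517.935 kN


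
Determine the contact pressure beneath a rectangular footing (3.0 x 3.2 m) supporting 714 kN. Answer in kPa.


A = 3.0 * 3.2 = 9.6 m^2
q = P / A = 714 / 9.6
= 74.375 kPa

74.375 kPa


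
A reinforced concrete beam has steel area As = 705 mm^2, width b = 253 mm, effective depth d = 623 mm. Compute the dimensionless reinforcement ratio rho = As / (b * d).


rho = As / (b * d)
= 705 / (253 * 623)
= 705 / 157619
= 0.004473 (dimensionless)

0.004473 (dimensionless)


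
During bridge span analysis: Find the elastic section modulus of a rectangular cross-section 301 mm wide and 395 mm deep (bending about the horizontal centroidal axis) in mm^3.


S = b * h^2 / 6
= 301 * 395^2 / 6
= 301 * 156025 / 6
= 7827254.17 mm^3

7827254.17 mm^3


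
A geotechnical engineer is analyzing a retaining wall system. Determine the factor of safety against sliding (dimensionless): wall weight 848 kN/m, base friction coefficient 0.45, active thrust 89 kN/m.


Resisting force = mu * W = 0.45 * 848 = 381.6 kN/m
FOS = Resisting / Driving = 381.6 / 89
= 4.2876 (dimensionless)

4.2876 (dimensionless)


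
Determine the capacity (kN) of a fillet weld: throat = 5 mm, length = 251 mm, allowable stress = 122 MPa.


Strength = throat * length * allowable stress
= 5 * 251 * 122 N
= 153110 N
= 153.11 kN

153.11 kN


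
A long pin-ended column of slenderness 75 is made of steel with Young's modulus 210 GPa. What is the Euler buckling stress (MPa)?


sigma_cr = pi^2 * E / lambda^2
= 9.8696 * 210000.0 / 75^2
= 9.8696 * 210000.0 / 5625
= 368.4652 MPa

368.4652 MPa


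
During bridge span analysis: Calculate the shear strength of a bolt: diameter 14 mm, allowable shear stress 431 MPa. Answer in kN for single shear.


A = pi * d^2 / 4 = pi * 14^2 / 4 = 153.938 mm^2
V = f_v * A / 1000 = 431 * 153.938 / 1000
= 66.3473 kN

66.3473 kN


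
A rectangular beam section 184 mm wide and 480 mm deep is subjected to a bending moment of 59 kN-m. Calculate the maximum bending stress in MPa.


I = b * h^3 / 12 = 184 * 480^3 / 12 = 1695744000.0 mm^4
y = h / 2 = 480 / 2 = 240.0 mm
M = 59 kN-m = 59000000.0 N-mm
sigma = M * y / I = 59000000.0 * 240.0 / 1695744000.0
= 8.35 MPa

8.35 MPa


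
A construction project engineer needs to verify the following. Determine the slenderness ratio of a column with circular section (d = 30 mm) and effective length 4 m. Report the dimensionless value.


Radius of gyration r = d / 4 = 30 / 4 = 7.5 mm
L_eff = 4000.0 mm
Slenderness ratio = L / r = 4000.0 / 7.5 = 533.33 (dimensionless)

533.33 (dimensionless)


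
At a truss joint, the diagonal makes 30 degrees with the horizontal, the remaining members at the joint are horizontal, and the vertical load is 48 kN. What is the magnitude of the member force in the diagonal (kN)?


At the joint, only the diagonal has a vertical component, so vertical equilibrium gives:
F * sin(30) = 48
F = 48 / sin(30)
= 48 / 0.5
= 96.0 kN

96.0 kN


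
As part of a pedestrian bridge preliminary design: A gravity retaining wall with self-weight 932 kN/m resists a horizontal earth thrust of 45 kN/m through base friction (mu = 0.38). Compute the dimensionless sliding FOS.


Resisting force = mu * W = 0.38 * 932 = 354.16 kN/m
FOS = Resisting / Driving = 354.16 / 45
= 7.8702 (dimensionless)

7.8702 (dimensionless)


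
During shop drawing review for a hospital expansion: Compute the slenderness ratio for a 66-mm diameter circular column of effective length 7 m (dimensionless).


Radius of gyration r = d / 4 = 66 / 4 = 16.5 mm
L_eff = 7000.0 mm
Slenderness ratio = L / r = 7000.0 / 16.5 = 424.24 (dimensionless)

424.24 (dimensionless)


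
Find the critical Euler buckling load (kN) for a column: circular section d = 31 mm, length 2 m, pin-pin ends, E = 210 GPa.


I = pi * d^4 / 64 = 45333.23 mm^4
L = 2000.0 mm
P_cr = pi^2 * E * I / L^2
= 9.8696 * 210000.0 * 45333.23 / 2000.0^2
= 23489.61 N = 23.4896 kN

23.4896 kN


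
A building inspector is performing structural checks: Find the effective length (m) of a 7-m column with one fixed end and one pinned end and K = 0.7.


L_eff = K * L
= 0.7 * 7
= 4.9 m

4.9 m


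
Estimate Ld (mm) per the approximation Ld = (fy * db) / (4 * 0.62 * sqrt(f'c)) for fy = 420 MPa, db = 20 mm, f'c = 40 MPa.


Ld = (fy * db) / (4 * 0.62 * sqrt(f'c))
= (420 * 20) / (4 * 0.62 * sqrt(40))
= 8400 / 15.6849
= 535.55 mm

535.55 mm


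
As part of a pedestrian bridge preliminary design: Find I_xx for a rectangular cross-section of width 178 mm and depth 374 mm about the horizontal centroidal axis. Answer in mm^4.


I = b * h^3 / 12
= 178 * 374^3 / 12
= 178 * 52313624 / 12
= 775985422.67 mm^4

775985422.67 mm^4


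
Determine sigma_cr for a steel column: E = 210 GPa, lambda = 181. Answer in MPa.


sigma_cr = pi^2 * E / lambda^2
= 9.8696 * 210000.0 / 181^2
= 9.8696 * 210000.0 / 32761
= 63.2648 MPa

63.2648 MPa


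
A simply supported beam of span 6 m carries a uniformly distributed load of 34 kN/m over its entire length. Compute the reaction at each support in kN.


Total load = w * L = 34 * 6 = 204 kN
By symmetry, each reaction R = total / 2 = 204 / 2 = 102.0 kN

102.0 kN


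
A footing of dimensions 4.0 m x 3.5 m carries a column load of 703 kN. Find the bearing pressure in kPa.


A = 4.0 * 3.5 = 14.0 m^2
q = P / A = 703 / 14.0
= 50.2143 kPa

50.2143 kPa


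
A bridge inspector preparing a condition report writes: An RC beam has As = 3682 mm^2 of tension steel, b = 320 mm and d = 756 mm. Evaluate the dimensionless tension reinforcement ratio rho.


rho = As / (b * d)
= 3682 / (320 * 756)
= 3682 / 241920
= 0.01522 (dimensionless)

0.01522 (dimensionless)


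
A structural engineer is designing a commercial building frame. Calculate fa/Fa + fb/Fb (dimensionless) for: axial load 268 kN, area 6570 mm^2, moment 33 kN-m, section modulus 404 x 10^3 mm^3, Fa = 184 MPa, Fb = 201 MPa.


f_a = P / A = 268000.0 / 6570 = 40.7915 MPa
f_b = M / S = 33000000.0 / 404000.0 = 81.6832 MPa
Ratio = f_a / Fa + f_b / Fb
= 40.7915 / 184 + 81.6832 / 201
= 0.6281 (dimensionless)

0.6281 (dimensionless)


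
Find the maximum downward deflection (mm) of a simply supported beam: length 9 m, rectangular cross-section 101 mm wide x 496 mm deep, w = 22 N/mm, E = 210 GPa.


I = 101 * 496^3 / 12 = 1027034794.67 mm^4
L = 9000.0 mm, w = 22 N/mm, E = 210000.0 MPa
delta = 5 * w * L^4 / (384 * E * I)
= 5 * 22 * 9000.0^4 / (384 * 210000.0 * 1027034794.67)
= 8.7142 mm

8.7142 mm


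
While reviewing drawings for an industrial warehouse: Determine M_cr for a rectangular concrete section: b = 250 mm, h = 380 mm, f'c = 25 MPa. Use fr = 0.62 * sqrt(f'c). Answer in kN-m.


fr = 0.62 * sqrt(25) = 0.62 * 5.0 = 3.1 MPa
I = 250 * 380^3 / 12 = 1143166666.67 mm^4
y_t = 190.0 mm
M_cr = fr * I / y_t = 3.1 * 1143166666.67 / 190.0 N-mm
= 18.6517 kN-m

18.6517 kN-m


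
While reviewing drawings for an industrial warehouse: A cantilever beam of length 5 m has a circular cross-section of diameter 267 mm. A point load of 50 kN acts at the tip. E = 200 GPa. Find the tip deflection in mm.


I = pi * d^4 / 64 = pi * 267^4 / 64 = 249468056.8 mm^4
L = 5000.0 mm, P = 50000.0 N, E = 200000.0 MPa
delta = P * L^3 / (3 * E * I)
= 50000.0 * 5000.0^3 / (3 * 200000.0 * 249468056.8)
= 41.7555 mm

41.7555 mm


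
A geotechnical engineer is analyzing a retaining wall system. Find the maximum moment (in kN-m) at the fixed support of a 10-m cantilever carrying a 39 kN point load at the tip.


For a cantilever with a point load at the free end:
M_max = P * L = 39 * 10 = 390 kN-m

390 kN-m


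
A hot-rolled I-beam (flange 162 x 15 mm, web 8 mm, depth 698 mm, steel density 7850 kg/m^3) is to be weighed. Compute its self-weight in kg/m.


A_flanges = 2 * 162 * 15 = 4860 mm^2
A_web = (698 - 2 * 15) * 8 = 5344 mm^2
A_total = 4860 + 5344 = 10204 mm^2 = 0.010204 m^2
Weight = rho * A = 7850 * 0.010204 = 80.1014 kg/m

80.1014 kg/m


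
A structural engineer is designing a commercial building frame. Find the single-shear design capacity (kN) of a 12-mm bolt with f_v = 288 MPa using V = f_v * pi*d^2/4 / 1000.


A = pi * d^2 / 4 = pi * 12^2 / 4 = 113.0973 mm^2
V = f_v * A / 1000 = 288 * 113.0973 / 1000
= 32.572 kN

32.572 kN


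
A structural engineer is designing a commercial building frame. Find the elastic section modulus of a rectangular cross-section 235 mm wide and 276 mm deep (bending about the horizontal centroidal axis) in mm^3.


S = b * h^2 / 6
= 235 * 276^2 / 6
= 235 * 76176 / 6
= 2983560.0 mm^3

2983560.0 mm^3


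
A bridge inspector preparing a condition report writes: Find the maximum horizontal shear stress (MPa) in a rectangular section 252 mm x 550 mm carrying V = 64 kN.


A = b * h = 252 * 550 = 138600 mm^2
V = 64 kN = 64000.0 N
tau_max = 1.5 * V / A = 1.5 * 64000.0 / 138600
= 0.6926 MPa

0.6926 MPa


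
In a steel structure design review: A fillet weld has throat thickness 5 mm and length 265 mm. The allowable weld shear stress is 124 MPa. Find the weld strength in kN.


Strength = throat * length * allowable stress
= 5 * 265 * 124 N
= 164300 N
= 164.3 kN

164.3 kN


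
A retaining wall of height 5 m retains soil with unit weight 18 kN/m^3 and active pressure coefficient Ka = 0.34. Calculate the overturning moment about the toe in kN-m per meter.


Pa = 0.5 * Ka * gamma * H^2
= 0.5 * 0.34 * 18 * 5^2
= 76.5 kN/m
Arm = H / 3 = 5 / 3 = 1.6667 m
Mo = Pa * arm = Pa * H / 3 = 76.5 * 5 / 3 = 127.5 kN-m/m

127.5 kN-m/m


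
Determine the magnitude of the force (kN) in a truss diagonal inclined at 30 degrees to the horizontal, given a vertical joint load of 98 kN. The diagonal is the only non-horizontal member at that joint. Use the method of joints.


At the joint, only the diagonal has a vertical component, so vertical equilibrium gives:
F * sin(30) = 98
F = 98 / sin(30)
= 98 / 0.5
= 196.0 kN

196.0 kN


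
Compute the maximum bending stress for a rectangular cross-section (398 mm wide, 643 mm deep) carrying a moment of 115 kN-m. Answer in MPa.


I = b * h^3 / 12 = 398 * 643^3 / 12 = 8817282282.17 mm^4
y = h / 2 = 643 / 2 = 321.5 mm
M = 115 kN-m = 115000000.0 N-mm
sigma = M * y / I = 115000000.0 * 321.5 / 8817282282.17
= 4.19 MPa

4.19 MPa


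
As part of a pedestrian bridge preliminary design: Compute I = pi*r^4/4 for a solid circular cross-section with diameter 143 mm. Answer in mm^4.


r = d / 2 = 143 / 2 = 71.5 mm
I = pi * r^4 / 4 = pi * 71.5^4 / 4
= 20526459.59 mm^4

20526459.59 mm^4


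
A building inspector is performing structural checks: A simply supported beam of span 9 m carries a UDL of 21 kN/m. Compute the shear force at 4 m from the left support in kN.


R_A = w * L / 2 = 21 * 9 / 2 = 94.5 kN
V(x) = R_A - w * x = 94.5 - 21 * 4
= 10.5 kN

10.5 kN


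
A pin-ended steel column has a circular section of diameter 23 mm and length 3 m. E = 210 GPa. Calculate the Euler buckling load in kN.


I = pi * d^4 / 64 = 13736.66 mm^4
L = 3000.0 mm
P_cr = pi^2 * E * I / L^2
= 9.8696 * 210000.0 * 13736.66 / 3000.0^2
= 3163.43 N = 3.1634 kN

3.1634 kN


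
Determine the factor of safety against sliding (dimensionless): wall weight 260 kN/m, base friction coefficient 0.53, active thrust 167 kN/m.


Resisting force = mu * W = 0.53 * 260 = 137.8 kN/m
FOS = Resisting / Driving = 137.8 / 167
= 0.8251 (dimensionless)

0.8251 (dimensionless)


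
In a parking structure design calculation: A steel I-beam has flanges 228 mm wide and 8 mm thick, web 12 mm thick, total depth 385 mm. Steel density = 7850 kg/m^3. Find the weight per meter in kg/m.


A_flanges = 2 * 228 * 8 = 3648 mm^2
A_web = (385 - 2 * 8) * 12 = 4428 mm^2
A_total = 3648 + 4428 = 8076 mm^2 = 0.008076 m^2
Weight = rho * A = 7850 * 0.008076 = 63.3966 kg/m

63.3966 kg/m


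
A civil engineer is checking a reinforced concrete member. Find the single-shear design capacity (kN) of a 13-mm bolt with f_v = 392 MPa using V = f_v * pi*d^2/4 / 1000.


A = pi * d^2 / 4 = pi * 13^2 / 4 = 132.7323 mm^2
V = f_v * A / 1000 = 392 * 132.7323 / 1000
= 52.0311 kN

52.0311 kN


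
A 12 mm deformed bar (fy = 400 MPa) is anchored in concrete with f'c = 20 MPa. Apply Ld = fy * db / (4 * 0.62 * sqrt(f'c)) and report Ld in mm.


Ld = (fy * db) / (4 * 0.62 * sqrt(f'c))
= (400 * 12) / (4 * 0.62 * sqrt(20))
= 4800 / 11.0909
= 432.79 mm

432.79 mm


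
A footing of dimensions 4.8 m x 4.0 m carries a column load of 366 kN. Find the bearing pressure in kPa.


A = 4.8 * 4.0 = 19.2 m^2
q = P / A = 366 / 19.2
= 19.0625 kPa

19.0625 kPa


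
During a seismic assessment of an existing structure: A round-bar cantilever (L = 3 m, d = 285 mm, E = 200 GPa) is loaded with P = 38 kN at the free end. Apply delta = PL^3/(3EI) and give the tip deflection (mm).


I = pi * d^4 / 64 = pi * 285^4 / 64 = 323854054.62 mm^4
L = 3000.0 mm, P = 38000.0 N, E = 200000.0 MPa
delta = P * L^3 / (3 * E * I)
= 38000.0 * 3000.0^3 / (3 * 200000.0 * 323854054.62)
= 5.2802 mm

5.2802 mm


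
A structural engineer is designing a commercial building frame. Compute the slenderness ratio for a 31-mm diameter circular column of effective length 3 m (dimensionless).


Radius of gyration r = d / 4 = 31 / 4 = 7.75 mm
L_eff = 3000.0 mm
Slenderness ratio = L / r = 3000.0 / 7.75 = 387.1 (dimensionless)

387.1 (dimensionless)


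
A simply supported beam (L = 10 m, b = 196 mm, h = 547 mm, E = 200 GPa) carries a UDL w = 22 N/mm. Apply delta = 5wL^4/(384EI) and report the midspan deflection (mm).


I = 196 * 547^3 / 12 = 2673232942.33 mm^4
L = 10000.0 mm, w = 22 N/mm, E = 200000.0 MPa
delta = 5 * w * L^4 / (384 * E * I)
= 5 * 22 * 10000.0^4 / (384 * 200000.0 * 2673232942.33)
= 5.3579 mm

5.3579 mm


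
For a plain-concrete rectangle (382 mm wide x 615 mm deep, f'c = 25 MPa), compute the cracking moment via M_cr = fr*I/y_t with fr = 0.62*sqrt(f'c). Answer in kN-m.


fr = 0.62 * sqrt(25) = 0.62 * 5.0 = 3.1 MPa
I = 382 * 615^3 / 12 = 7404699937.5 mm^4
y_t = 307.5 mm
M_cr = fr * I / y_t = 3.1 * 7404699937.5 / 307.5 N-mm
= 74.649 kN-m

74.649 kN-m


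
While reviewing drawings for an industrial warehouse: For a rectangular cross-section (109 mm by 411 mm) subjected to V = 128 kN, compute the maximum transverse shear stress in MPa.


A = b * h = 109 * 411 = 44799 mm^2
V = 128 kN = 128000.0 N
tau_max = 1.5 * V / A = 1.5 * 128000.0 / 44799
= 4.2858 MPa

4.2858 MPa


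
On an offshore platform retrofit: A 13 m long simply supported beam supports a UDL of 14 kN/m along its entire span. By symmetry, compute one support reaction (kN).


Total load = w * L = 14 * 13 = 182 kN
By symmetry, each reaction R = total / 2 = 182 / 2 = 91.0 kN

91.0 kN


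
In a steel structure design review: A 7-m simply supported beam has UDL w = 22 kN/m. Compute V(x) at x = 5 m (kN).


R_A = w * L / 2 = 22 * 7 / 2 = 77.0 kN
V(x) = R_A - w * x = 77.0 - 22 * 5
= -33.0 kN

-33.0 kN


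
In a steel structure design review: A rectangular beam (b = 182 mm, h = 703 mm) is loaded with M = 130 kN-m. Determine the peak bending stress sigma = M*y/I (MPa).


I = b * h^3 / 12 = 182 * 703^3 / 12 = 5269338726.17 mm^4
y = h / 2 = 703 / 2 = 351.5 mm
M = 130 kN-m = 130000000.0 N-mm
sigma = M * y / I = 130000000.0 * 351.5 / 5269338726.17
= 8.67 MPa

8.67 MPa


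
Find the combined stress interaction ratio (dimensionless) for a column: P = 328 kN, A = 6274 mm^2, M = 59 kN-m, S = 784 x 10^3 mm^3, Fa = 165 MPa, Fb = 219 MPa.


f_a = P / A = 328000.0 / 6274 = 52.2792 MPa
f_b = M / S = 59000000.0 / 784000.0 = 75.2551 MPa
Ratio = f_a / Fa + f_b / Fb
= 52.2792 / 165 + 75.2551 / 219
= 0.6605 (dimensionless)

0.6605 (dimensionless)


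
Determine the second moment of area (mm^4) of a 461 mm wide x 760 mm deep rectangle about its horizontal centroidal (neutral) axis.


I = b * h^3 / 12
= 461 * 760^3 / 12
= 461 * 438976000 / 12
= 16863994666.67 mm^4

16863994666.67 mm^4


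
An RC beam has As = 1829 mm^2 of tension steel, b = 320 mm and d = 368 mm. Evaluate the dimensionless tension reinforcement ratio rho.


rho = As / (b * d)
= 1829 / (320 * 368)
= 1829 / 117760
= 0.015532 (dimensionless)

0.015532 (dimensionless)


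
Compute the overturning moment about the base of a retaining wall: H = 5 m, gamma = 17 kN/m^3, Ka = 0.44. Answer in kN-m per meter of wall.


Pa = 0.5 * Ka * gamma * H^2
= 0.5 * 0.44 * 17 * 5^2
= 93.5 kN/m
Arm = H / 3 = 5 / 3 = 1.6667 m
Mo = Pa * arm = Pa * H / 3 = 93.5 * 5 / 3 = 155.8333 kN-m/m

155.8333 kN-m/m


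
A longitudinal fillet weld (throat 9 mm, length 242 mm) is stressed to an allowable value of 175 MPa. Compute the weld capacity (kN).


Strength = throat * length * allowable stress
= 9 * 242 * 175 N
= 381150 N
= 381.15 kN

381.15 kN


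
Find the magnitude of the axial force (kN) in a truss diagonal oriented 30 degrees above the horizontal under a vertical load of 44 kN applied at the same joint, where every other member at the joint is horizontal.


At the joint, only the diagonal has a vertical component, so vertical equilibrium gives:
F * sin(30) = 44
F = 44 / sin(30)
= 44 / 0.5
= 88.0 kN

88.0 kN


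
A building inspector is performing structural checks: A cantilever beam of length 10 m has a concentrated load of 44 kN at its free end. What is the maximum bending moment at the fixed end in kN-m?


For a cantilever with a point load at the free end:
M_max = P * L = 44 * 10 = 440 kN-m

440 kN-m


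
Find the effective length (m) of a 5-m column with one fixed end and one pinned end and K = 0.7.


L_eff = K * L
= 0.7 * 5
= 3.5 m

3.5 m


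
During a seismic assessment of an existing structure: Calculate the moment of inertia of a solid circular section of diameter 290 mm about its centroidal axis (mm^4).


r = d / 2 = 290 / 2 = 145.0 mm
I = pi * r^4 / 4 = pi * 145.0^4 / 4
= 347185749.0 mm^4

347185749.0 mm^4


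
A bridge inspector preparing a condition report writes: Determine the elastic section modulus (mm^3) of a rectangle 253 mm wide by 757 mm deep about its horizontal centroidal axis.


S = b * h^2 / 6
= 253 * 757^2 / 6
= 253 * 573049 / 6
= 24163566.17 mm^3

24163566.17 mm^3


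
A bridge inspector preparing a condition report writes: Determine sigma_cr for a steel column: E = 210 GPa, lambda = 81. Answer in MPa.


sigma_cr = pi^2 * E / lambda^2
= 9.8696 * 210000.0 / 81^2
= 9.8696 * 210000.0 / 6561
= 315.8995 MPa

315.8995 MPa


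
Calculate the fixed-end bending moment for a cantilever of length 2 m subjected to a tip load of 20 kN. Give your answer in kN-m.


For a cantilever with a point load at the free end:
M_max = P * L = 20 * 2 = 40 kN-m

40 kN-m


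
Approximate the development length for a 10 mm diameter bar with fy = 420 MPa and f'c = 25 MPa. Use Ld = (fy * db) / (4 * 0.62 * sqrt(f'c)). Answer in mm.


Ld = (fy * db) / (4 * 0.62 * sqrt(f'c))
= (420 * 10) / (4 * 0.62 * sqrt(25))
= 4200 / 12.4
= 338.71 mm

338.71 mm


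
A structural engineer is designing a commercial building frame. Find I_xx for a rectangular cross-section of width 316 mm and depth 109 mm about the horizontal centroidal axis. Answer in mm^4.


I = b * h^3 / 12
= 316 * 109^3 / 12
= 316 * 1295029 / 12
= 34102430.33 mm^4

34102430.33 mm^4


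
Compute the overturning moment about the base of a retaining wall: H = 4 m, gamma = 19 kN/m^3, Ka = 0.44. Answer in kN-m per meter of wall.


Pa = 0.5 * Ka * gamma * H^2
= 0.5 * 0.44 * 19 * 4^2
= 66.88 kN/m
Arm = H / 3 = 4 / 3 = 1.3333 m
Mo = Pa * arm = Pa * H / 3 = 66.88 * 4 / 3 = 89.1733 kN-m/m

89.1733 kN-m/m


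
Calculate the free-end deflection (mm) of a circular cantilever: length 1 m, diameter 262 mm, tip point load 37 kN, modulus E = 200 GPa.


I = pi * d^4 / 64 = pi * 262^4 / 64 = 231299697.07 mm^4
L = 1000.0 mm, P = 37000.0 N, E = 200000.0 MPa
delta = P * L^3 / (3 * E * I)
= 37000.0 * 1000.0^3 / (3 * 200000.0 * 231299697.07)
= 0.2666 mm

0.2666 mm


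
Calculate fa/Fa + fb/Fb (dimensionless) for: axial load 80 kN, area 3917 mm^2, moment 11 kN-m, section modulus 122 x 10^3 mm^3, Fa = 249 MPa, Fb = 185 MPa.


f_a = P / A = 80000.0 / 3917 = 20.4238 MPa
f_b = M / S = 11000000.0 / 122000.0 = 90.1639 MPa
Ratio = f_a / Fa + f_b / Fb
= 20.4238 / 249 + 90.1639 / 185
= 0.5694 (dimensionless)

0.5694 (dimensionless)


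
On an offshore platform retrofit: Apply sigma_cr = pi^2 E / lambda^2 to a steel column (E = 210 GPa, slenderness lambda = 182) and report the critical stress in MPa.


sigma_cr = pi^2 * E / lambda^2
= 9.8696 * 210000.0 / 182^2
= 9.8696 * 210000.0 / 33124
= 62.5715 MPa

62.5715 MPa


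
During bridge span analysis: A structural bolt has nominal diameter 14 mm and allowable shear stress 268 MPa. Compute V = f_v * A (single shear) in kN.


A = pi * d^2 / 4 = pi * 14^2 / 4 = 153.938 mm^2
V = f_v * A / 1000 = 268 * 153.938 / 1000
= 41.2554 kN

41.2554 kN


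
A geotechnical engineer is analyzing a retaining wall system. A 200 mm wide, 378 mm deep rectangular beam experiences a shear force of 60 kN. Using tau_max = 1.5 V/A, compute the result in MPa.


A = b * h = 200 * 378 = 75600 mm^2
V = 60 kN = 60000.0 N
tau_max = 1.5 * V / A = 1.5 * 60000.0 / 75600
= 1.1905 MPa

1.1905 MPa


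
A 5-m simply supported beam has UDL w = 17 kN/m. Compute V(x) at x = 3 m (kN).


R_A = w * L / 2 = 17 * 5 / 2 = 42.5 kN
V(x) = R_A - w * x = 42.5 - 17 * 3
= -8.5 kN

-8.5 kN


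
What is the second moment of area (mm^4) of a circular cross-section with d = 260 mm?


r = d / 2 = 260 / 2 = 130.0 mm
I = pi * r^4 / 4 = pi * 130.0^4 / 4
= 224317569.45 mm^4

224317569.45 mm^4


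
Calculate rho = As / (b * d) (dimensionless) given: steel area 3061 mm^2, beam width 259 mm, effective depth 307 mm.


rho = As / (b * d)
= 3061 / (259 * 307)
= 3061 / 79513
= 0.038497 (dimensionless)

0.038497 (dimensionless)


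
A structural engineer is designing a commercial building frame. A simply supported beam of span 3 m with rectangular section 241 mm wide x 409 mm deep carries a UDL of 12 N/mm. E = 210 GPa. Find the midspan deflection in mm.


I = 241 * 409^3 / 12 = 1374060074.08 mm^4
L = 3000.0 mm, w = 12 N/mm, E = 210000.0 MPa
delta = 5 * w * L^4 / (384 * E * I)
= 5 * 12 * 3000.0^4 / (384 * 210000.0 * 1374060074.08)
= 0.0439 mm

0.0439 mm


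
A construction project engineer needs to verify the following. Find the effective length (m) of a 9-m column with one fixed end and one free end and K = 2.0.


L_eff = K * L
= 2.0 * 9
= 18.0 m

18.0 m


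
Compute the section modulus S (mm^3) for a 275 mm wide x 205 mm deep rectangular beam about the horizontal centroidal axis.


S = b * h^2 / 6
= 275 * 205^2 / 6
= 275 * 42025 / 6
= 1926145.83 mm^3

1926145.83 mm^3


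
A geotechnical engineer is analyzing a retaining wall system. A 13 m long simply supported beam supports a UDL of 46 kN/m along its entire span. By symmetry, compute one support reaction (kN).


Total load = w * L = 46 * 13 = 598 kN
By symmetry, each reaction R = total / 2 = 598 / 2 = 299.0 kN

299.0 kN


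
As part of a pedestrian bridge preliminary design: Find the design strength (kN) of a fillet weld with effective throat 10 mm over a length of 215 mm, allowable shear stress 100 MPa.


Strength = throat * length * allowable stress
= 10 * 215 * 100 N
= 215000 N
= 215.0 kN

215.0 kN


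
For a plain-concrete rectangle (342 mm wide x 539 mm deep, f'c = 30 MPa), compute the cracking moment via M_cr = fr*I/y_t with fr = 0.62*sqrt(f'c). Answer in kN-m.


fr = 0.62 * sqrt(30) = 0.62 * 5.4772 = 3.3959 MPa
I = 342 * 539^3 / 12 = 4462838341.5 mm^4
y_t = 269.5 mm
M_cr = fr * I / y_t = 3.3959 * 4462838341.5 / 269.5 N-mm
= 56.2347 kN-m

56.2347 kN-m


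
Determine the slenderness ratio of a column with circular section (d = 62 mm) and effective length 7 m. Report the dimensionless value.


Radius of gyration r = d / 4 = 62 / 4 = 15.5 mm
L_eff = 7000.0 mm
Slenderness ratio = L / r = 7000.0 / 15.5 = 451.61 (dimensionless)

451.61 (dimensionless)


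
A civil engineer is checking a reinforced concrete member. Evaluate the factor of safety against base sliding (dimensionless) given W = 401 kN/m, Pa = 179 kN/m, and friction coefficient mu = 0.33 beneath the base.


Resisting force = mu * W = 0.33 * 401 = 132.33 kN/m
FOS = Resisting / Driving = 132.33 / 179
= 0.7393 (dimensionless)

0.7393 (dimensionless)


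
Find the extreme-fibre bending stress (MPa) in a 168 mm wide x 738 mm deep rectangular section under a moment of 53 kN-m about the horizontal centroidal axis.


I = b * h^3 / 12 = 168 * 738^3 / 12 = 5627261808.0 mm^4
y = h / 2 = 738 / 2 = 369.0 mm
M = 53 kN-m = 53000000.0 N-mm
sigma = M * y / I = 53000000.0 * 369.0 / 5627261808.0
= 3.48 MPa

3.48 MPa


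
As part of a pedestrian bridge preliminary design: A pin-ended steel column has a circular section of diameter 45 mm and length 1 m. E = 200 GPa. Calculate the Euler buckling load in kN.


I = pi * d^4 / 64 = 201288.96 mm^4
L = 1000.0 mm
P_cr = pi^2 * E * I / L^2
= 9.8696 * 200000.0 * 201288.96 / 1000.0^2
= 397328.48 N = 397.3285 kN

397.3285 kN


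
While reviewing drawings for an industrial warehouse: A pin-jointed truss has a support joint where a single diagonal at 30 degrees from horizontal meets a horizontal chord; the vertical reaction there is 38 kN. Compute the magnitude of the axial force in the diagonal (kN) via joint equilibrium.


At the joint, only the diagonal has a vertical component, so vertical equilibrium gives:
F * sin(30) = 38
F = 38 / sin(30)
= 38 / 0.5
= 76.0 kN

76.0 kN


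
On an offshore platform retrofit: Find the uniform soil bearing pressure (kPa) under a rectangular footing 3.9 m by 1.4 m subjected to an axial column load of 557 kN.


A = 3.9 * 1.4 = 5.46 m^2
q = P / A = 557 / 5.46
= 102.0147 kPa

102.0147 kPa


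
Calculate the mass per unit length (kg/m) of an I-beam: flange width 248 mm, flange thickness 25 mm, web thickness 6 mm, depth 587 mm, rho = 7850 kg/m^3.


A_flanges = 2 * 248 * 25 = 12400 mm^2
A_web = (587 - 2 * 25) * 6 = 3222 mm^2
A_total = 12400 + 3222 = 15622 mm^2 = 0.015622 m^2
Weight = rho * A = 7850 * 0.015622 = 122.6327 kg/m

122.6327 kg/m


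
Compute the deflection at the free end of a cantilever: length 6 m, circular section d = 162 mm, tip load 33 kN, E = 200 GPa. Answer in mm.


I = pi * d^4 / 64 = pi * 162^4 / 64 = 33808815.61 mm^4
L = 6000.0 mm, P = 33000.0 N, E = 200000.0 MPa
delta = P * L^3 / (3 * E * I)
= 33000.0 * 6000.0^3 / (3 * 200000.0 * 33808815.61)
= 351.3876 mm

351.3876 mm


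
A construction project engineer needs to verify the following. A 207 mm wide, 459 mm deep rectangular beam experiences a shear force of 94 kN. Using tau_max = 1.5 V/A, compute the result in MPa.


A = b * h = 207 * 459 = 95013 mm^2
V = 94 kN = 94000.0 N
tau_max = 1.5 * V / A = 1.5 * 94000.0 / 95013
= 1.484 MPa

1.484 MPa


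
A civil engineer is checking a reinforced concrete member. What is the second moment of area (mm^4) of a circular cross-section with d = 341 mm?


r = d / 2 = 341 / 2 = 170.5 mm
I = pi * r^4 / 4 = pi * 170.5^4 / 4
= 663723836.22 mm^4

663723836.22 mm^4


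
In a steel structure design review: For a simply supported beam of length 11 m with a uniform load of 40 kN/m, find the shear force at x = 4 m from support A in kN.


R_A = w * L / 2 = 40 * 11 / 2 = 220.0 kN
V(x) = R_A - w * x = 220.0 - 40 * 4
= 60.0 kN

60.0 kN


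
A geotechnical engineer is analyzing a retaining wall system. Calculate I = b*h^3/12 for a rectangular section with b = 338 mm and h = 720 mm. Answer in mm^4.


I = b * h^3 / 12
= 338 * 720^3 / 12
= 338 * 373248000 / 12
= 10513152000.0 mm^4

10513152000.0 mm^4


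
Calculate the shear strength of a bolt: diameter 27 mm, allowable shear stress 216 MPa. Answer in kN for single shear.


A = pi * d^2 / 4 = pi * 27^2 / 4 = 572.5553 mm^2
V = f_v * A / 1000 = 216 * 572.5553 / 1000
= 123.6719 kN

123.6719 kN


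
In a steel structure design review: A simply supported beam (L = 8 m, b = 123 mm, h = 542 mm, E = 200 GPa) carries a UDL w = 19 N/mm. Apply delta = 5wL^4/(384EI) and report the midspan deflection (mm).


I = 123 * 542^3 / 12 = 1632005902.0 mm^4
L = 8000.0 mm, w = 19 N/mm, E = 200000.0 MPa
delta = 5 * w * L^4 / (384 * E * I)
= 5 * 19 * 8000.0^4 / (384 * 200000.0 * 1632005902.0)
= 3.1046 mm

3.1046 mm


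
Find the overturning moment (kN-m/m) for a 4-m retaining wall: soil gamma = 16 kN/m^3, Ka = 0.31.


Pa = 0.5 * Ka * gamma * H^2
= 0.5 * 0.31 * 16 * 4^2
= 39.68 kN/m
Arm = H / 3 = 4 / 3 = 1.3333 m
Mo = Pa * arm = Pa * H / 3 = 39.68 * 4 / 3 = 52.9067 kN-m/m

52.9067 kN-m/m


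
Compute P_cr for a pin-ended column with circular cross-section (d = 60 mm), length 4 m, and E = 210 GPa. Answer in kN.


I = pi * d^4 / 64 = 636172.51 mm^4
L = 4000.0 mm
P_cr = pi^2 * E * I / L^2
= 9.8696 * 210000.0 * 636172.51 / 4000.0^2
= 82408.87 N = 82.4089 kN

82.4089 kN


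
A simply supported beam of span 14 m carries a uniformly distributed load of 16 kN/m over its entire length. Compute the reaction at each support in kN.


Total load = w * L = 16 * 14 = 224 kN
By symmetry, each reaction R = total / 2 = 224 / 2 = 112.0 kN

112.0 kN


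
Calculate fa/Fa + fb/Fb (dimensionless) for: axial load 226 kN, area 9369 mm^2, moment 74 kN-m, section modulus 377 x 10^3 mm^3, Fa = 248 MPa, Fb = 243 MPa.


f_a = P / A = 226000.0 / 9369 = 24.1221 MPa
f_b = M / S = 74000000.0 / 377000.0 = 196.2865 MPa
Ratio = f_a / Fa + f_b / Fb
= 24.1221 / 248 + 196.2865 / 243
= 0.905 (dimensionless)

0.905 (dimensionless)


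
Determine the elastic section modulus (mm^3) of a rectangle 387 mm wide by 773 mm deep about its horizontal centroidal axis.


S = b * h^2 / 6
= 387 * 773^2 / 6
= 387 * 597529 / 6
= 38540620.5 mm^3

38540620.5 mm^3


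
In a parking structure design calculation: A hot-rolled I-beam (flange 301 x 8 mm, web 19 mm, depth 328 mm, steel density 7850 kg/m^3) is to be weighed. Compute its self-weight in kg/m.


A_flanges = 2 * 301 * 8 = 4816 mm^2
A_web = (328 - 2 * 8) * 19 = 5928 mm^2
A_total = 4816 + 5928 = 10744 mm^2 = 0.010744 m^2
Weight = rho * A = 7850 * 0.010744 = 84.3404 kg/m

84.3404 kg/m


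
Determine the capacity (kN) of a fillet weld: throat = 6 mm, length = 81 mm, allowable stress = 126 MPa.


Strength = throat * length * allowable stress
= 6 * 81 * 126 N
= 61236 N
= 61.24 kN

61.24 kN


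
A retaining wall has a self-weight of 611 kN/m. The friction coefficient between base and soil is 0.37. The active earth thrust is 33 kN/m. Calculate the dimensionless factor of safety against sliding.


Resisting force = mu * W = 0.37 * 611 = 226.07 kN/m
FOS = Resisting / Driving = 226.07 / 33
= 6.8506 (dimensionless)

6.8506 (dimensionless)


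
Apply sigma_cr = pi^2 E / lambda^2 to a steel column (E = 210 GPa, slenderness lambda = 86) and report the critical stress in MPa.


sigma_cr = pi^2 * E / lambda^2
= 9.8696 * 210000.0 / 86^2
= 9.8696 * 210000.0 / 7396
= 280.2348 MPa

280.2348 MPa


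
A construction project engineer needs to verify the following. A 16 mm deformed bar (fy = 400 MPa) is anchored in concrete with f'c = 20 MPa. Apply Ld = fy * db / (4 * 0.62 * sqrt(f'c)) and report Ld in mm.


Ld = (fy * db) / (4 * 0.62 * sqrt(f'c))
= (400 * 16) / (4 * 0.62 * sqrt(20))
= 6400 / 11.0909
= 577.05 mm

577.05 mm


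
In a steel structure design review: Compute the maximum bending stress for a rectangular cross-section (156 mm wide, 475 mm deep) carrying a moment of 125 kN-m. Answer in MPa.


I = b * h^3 / 12 = 156 * 475^3 / 12 = 1393234375.0 mm^4
y = h / 2 = 475 / 2 = 237.5 mm
M = 125 kN-m = 125000000.0 N-mm
sigma = M * y / I = 125000000.0 * 237.5 / 1393234375.0
= 21.31 MPa

21.31 MPa


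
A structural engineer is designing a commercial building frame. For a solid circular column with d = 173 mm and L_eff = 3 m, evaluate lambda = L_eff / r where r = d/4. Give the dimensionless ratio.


Radius of gyration r = d / 4 = 173 / 4 = 43.25 mm
L_eff = 3000.0 mm
Slenderness ratio = L / r = 3000.0 / 43.25 = 69.36 (dimensionless)

69.36 (dimensionless)


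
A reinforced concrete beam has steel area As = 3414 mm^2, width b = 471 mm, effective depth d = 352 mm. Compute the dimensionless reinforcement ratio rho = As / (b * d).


rho = As / (b * d)
= 3414 / (471 * 352)
= 3414 / 165792
= 0.020592 (dimensionless)

0.020592 (dimensionless)


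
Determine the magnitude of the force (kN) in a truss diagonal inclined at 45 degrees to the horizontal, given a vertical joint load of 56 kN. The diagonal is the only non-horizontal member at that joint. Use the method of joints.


At the joint, only the diagonal has a vertical component, so vertical equilibrium gives:
F * sin(45) = 56
F = 56 / sin(45)
= 56 / 0.707107
= 79.2 kN

79.2 kN


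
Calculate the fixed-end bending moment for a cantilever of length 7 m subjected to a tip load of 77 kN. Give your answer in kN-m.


For a cantilever with a point load at the free end:
M_max = P * L = 77 * 7 = 539 kN-m

539 kN-m


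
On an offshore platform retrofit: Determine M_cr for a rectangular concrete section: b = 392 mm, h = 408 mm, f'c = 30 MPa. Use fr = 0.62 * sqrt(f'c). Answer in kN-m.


fr = 0.62 * sqrt(30) = 0.62 * 5.4772 = 3.3959 MPa
I = 392 * 408^3 / 12 = 2218632192.0 mm^4
y_t = 204.0 mm
M_cr = fr * I / y_t = 3.3959 * 2218632192.0 / 204.0 N-mm
= 36.9324 kN-m

36.9324 kN-m


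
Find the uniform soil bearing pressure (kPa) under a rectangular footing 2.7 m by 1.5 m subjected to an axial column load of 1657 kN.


A = 2.7 * 1.5 = 4.05 m^2
q = P / A = 1657 / 4.05
= 409.1358 kPa

409.1358 kPa


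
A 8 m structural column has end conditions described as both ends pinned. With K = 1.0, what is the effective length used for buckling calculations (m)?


L_eff = K * L
= 1.0 * 8
= 8.0 m

8.0 m


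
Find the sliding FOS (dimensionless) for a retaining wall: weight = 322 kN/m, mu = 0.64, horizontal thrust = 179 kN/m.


Resisting force = mu * W = 0.64 * 322 = 206.08 kN/m
FOS = Resisting / Driving = 206.08 / 179
= 1.1513 (dimensionless)

1.1513 (dimensionless)


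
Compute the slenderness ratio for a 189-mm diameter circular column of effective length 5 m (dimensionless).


Radius of gyration r = d / 4 = 189 / 4 = 47.25 mm
L_eff = 5000.0 mm
Slenderness ratio = L / r = 5000.0 / 47.25 = 105.82 (dimensionless)

105.82 (dimensionless)


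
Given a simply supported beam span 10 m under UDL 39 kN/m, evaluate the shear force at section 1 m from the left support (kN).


R_A = w * L / 2 = 39 * 10 / 2 = 195.0 kN
V(x) = R_A - w * x = 195.0 - 39 * 1
= 156.0 kN

156.0 kN


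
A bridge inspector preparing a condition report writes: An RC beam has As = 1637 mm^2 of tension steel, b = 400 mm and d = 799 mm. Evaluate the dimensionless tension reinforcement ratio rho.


rho = As / (b * d)
= 1637 / (400 * 799)
= 1637 / 319600
= 0.005122 (dimensionless)

0.005122 (dimensionless)


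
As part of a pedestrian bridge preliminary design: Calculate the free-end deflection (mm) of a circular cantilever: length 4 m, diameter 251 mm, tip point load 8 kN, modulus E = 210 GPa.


I = pi * d^4 / 64 = pi * 251^4 / 64 = 194834016.97 mm^4
L = 4000.0 mm, P = 8000.0 N, E = 210000.0 MPa
delta = P * L^3 / (3 * E * I)
= 8000.0 * 4000.0^3 / (3 * 210000.0 * 194834016.97)
= 4.1712 mm

4.1712 mm


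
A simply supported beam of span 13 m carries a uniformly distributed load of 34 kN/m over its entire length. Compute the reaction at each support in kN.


Total load = w * L = 34 * 13 = 442 kN
By symmetry, each reaction R = total / 2 = 442 / 2 = 221.0 kN

221.0 kN


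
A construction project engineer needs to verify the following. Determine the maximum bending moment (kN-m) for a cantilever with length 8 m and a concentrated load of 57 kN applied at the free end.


For a cantilever with a point load at the free end:
M_max = P * L = 57 * 8 = 456 kN-m

456 kN-m


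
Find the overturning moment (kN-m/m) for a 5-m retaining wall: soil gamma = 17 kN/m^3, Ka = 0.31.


Pa = 0.5 * Ka * gamma * H^2
= 0.5 * 0.31 * 17 * 5^2
= 65.875 kN/m
Arm = H / 3 = 5 / 3 = 1.6667 m
Mo = Pa * arm = Pa * H / 3 = 65.875 * 5 / 3 = 109.7917 kN-m/m

109.7917 kN-m/m


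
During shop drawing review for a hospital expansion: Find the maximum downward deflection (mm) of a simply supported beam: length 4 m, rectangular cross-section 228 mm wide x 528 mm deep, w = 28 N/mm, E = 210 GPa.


I = 228 * 528^3 / 12 = 2796761088.0 mm^4
L = 4000.0 mm, w = 28 N/mm, E = 210000.0 MPa
delta = 5 * w * L^4 / (384 * E * I)
= 5 * 28 * 4000.0^4 / (384 * 210000.0 * 2796761088.0)
= 0.1589 mm

0.1589 mm
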